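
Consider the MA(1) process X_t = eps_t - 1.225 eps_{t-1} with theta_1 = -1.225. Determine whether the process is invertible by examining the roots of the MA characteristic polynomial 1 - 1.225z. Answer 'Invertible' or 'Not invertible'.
\text{Not invertible}

The MA(q) characteristic polynomial is P(z) = 1 - 1.225z.
Invertibility requires all roots to lie outside the unit circle, i.e. |z| > 1 for every root.
This is linear in z: 1 + (-1.225) z = 0  =>  z = -1/(-1.225) = 0.816327,  |z| = 0.816327.
Moduli of all roots: 0.8163.
All moduli strictly greater than 1? No.
Verdict: Not invertible.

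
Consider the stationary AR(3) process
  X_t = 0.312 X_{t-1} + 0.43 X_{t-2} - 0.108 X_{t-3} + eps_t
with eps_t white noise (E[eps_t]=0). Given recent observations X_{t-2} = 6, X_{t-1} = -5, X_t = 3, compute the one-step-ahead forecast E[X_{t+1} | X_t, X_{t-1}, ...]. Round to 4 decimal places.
E[X_{t+1} \mid \mathcal F_t] = -1.8620

For an AR(p) model X_t = c + sum_i phi_i X_{t-i} + eps_t, the
one-step-ahead conditional mean is
  E[X_{t+1} | X_t, ...] = c + sum_i phi_i X_{t+1-i}.
Substitute known values:
  E[X_{t+1} | ...] = (0.312) * (3) + (0.43) * (-5) + (-0.108) * (6)
                   = -1.8620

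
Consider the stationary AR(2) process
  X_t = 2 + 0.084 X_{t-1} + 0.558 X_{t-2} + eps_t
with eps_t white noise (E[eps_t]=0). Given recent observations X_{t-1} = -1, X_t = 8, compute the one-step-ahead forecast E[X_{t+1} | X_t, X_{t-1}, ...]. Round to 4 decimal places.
E[X_{t+1} \mid \mathcal F_t] = 2.1140

For an AR(p) model X_t = c + sum_i phi_i X_{t-i} + eps_t, the
one-step-ahead conditional mean is
  E[X_{t+1} | X_t, ...] = c + sum_i phi_i X_{t+1-i}.
Substitute known values:
  E[X_{t+1} | ...] = 2 + (0.084) * (8) + (0.558) * (-1)
                   = 2.1140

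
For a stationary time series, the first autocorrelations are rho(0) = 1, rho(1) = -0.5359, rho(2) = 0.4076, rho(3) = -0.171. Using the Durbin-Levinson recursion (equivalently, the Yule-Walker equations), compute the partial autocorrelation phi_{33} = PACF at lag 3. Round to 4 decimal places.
\phi_{33} = 0.1459

The PACF at lag k is phi_{kk}, the last component of the solution
to the Yule-Walker system G_k phi = r_k where
  (G_k)_{ij} = rho(|i - j|), (r_k)_i = rho(i), i,j = 1..k.
Equivalently, Durbin-Levinson gives phi_{kk} iteratively:
  phi_{11} = rho(1)
  phi_{kk} = [rho(k) - sum_{j=1..k-1} phi_{k-1,j} rho(k-j)]
            / [1 - sum_{j=1..k-1} phi_{k-1,j} rho(j)],
  phi_{k,j} = phi_{k-1,j} - phi_{kk} phi_{k-1,k-j},  j = 1..k-1.
Step k = 1:
  phi_11 = rho(1) = -0.5359.
Step k = 2:
  phi_22 = [rho(2) - phi_11 rho(1)] / [1 - phi_11 rho(1)] = [0.4076 - (-0.5359)(-0.5359)] / [1 - (-0.5359)(-0.5359)]
         = 0.12041119 / 0.71281119 = 0.168924.
  Update: phi_21 = phi_11 - phi_22 phi_11 = -0.5359 - (0.168924)(-0.5359) = -0.445373.
Step k = 3:
  phi_33 = [rho(3) - phi_21 rho(2) - phi_22 rho(1)] / [1 - phi_21 rho(1) - phi_22 rho(2)]
    numerator   = -0.171 - (-0.445373)(0.4076) - (0.168924)(-0.5359) = 0.10106078
    denominator = 1 - (-0.445373)(-0.5359) - (0.168924)(0.4076) = 0.6924708
  phi_33 = 0.10106078 / 0.6924708 = 0.1459.
Therefore phi_{33} = 0.1459.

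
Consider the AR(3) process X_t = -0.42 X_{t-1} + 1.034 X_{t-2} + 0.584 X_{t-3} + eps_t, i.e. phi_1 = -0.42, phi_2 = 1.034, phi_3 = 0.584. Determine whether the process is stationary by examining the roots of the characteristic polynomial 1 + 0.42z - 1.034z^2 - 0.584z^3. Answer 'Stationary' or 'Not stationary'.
\text{Not stationary}

The AR(p) characteristic polynomial is P(z) = 1 + 0.42z - 1.034z^2 - 0.584z^3.
Stationarity requires all roots to lie outside the unit circle, i.e. |z| > 1 for every root.
Degree 3: look for a simple real root z0 first, then factor out (1 - z/z0) and solve the remaining quadratic.
Testing z0 = -1.25: P(-1.25) = 1 + (0.42)(-1.25) + (-1.034)(-1.25)^2 + (-0.584)(-1.25)^3
  = 1 + (-0.525) + (-1.615625) + (1.140625) = 0.  So z_0 = -1.25 is a root, |z_0| = 1.25.
Divide out the factor (1 + 0.8 z) = (1 - z/z0) (since 1/z0 = -0.8):
  P(z) = (1 + 0.8 z)(1 + (-0.38) z + (-0.73) z^2)
  [check: z-coef -0.38 - (-0.8) = 0.42; z^2-coef -0.73 - (-0.8)(-0.38) = -1.034; z^3-coef -(-0.8)(-0.73) = -0.584.]
Remaining roots from the quadratic factor 1 + (-0.38) z + (-0.73) z^2:
  Set 1 + (-0.38) z + (-0.73) z^2 = 0, i.e. a z^2 + b z + c = 0 with a = -0.73, b = -0.38, c = 1.
  Discriminant D = b^2 - 4ac = (-0.38)^2 - 4*(-0.73)*1 = 0.1444 - (-2.92) = 3.0644.
  D >= 0, so the roots are real: z = (-b +/- sqrt(D)) / (2a) = (0.38 +/- 1.750543) / (-1.46).
    z_1 = (0.38 + 1.750543) / (-1.46) = -1.4593,   |z_1| = 1.4593.
    z_2 = (0.38 - 1.750543) / (-1.46) = 0.9387,   |z_2| = 0.9387.
Moduli of all roots: 1.2500, 1.4593, 0.9387.
All moduli strictly greater than 1? No.
Verdict: Not stationary.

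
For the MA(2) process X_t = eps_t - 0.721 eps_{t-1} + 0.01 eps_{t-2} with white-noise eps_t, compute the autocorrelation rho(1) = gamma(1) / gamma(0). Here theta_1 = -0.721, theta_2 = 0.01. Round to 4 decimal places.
\rho(1) = -0.4791

For an MA(q) process with theta_0 = 1, the autocovariance is
  gamma(k) = sigma^2 * sum_{i=0..q-k} theta_i * theta_{i+k},
and rho(k) = gamma(k) / gamma(0). Sigma^2 cancels.
  numerator   = (1)*(-0.721) + (-0.721)*(0.01) = -0.72821.
  denominator = (1)^2 + (-0.721)^2 + (0.01)^2 = 1.519941.
  rho(1) = -0.72821 / 1.519941 = -0.4791.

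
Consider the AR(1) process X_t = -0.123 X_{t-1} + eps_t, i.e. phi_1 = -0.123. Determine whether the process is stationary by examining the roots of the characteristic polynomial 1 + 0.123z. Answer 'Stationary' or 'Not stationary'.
\text{Stationary}

The AR(p) characteristic polynomial is P(z) = 1 + 0.123z.
Stationarity requires all roots to lie outside the unit circle, i.e. |z| > 1 for every root.
This is linear in z: 1 + (0.123) z = 0  =>  z = -1/(0.123) = -8.130081,  |z| = 8.130081.
Moduli of all roots: 8.1301.
All moduli strictly greater than 1? Yes.
Verdict: Stationary.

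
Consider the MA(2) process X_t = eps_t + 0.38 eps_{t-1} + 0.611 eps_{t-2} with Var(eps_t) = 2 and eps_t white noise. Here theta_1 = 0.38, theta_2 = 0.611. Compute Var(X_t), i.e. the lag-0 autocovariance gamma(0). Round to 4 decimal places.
\gamma(0) = 3.0354

For an MA(q) process X_t = eps_t + sum_i theta_i eps_{t-i} with
Var(eps_t) = sigma^2, the variance is
  gamma(0) = sigma^2 * (1 + sum_i theta_i^2).
  sum_i theta_i^2 = (0.38)^2 + (0.611)^2 = 0.1444 + 0.373321 = 0.517721.
  gamma(0) = 2 * (1 + 0.517721) = 2 * 1.517721 = 3.035442, which rounds to 3.0354.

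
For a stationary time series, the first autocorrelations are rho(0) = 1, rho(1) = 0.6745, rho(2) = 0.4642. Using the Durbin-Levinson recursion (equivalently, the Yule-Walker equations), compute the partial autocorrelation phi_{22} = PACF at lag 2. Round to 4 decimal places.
\phi_{22} = 0.0170

The PACF at lag k is phi_{kk}, the last component of the solution
to the Yule-Walker system G_k phi = r_k where
  (G_k)_{ij} = rho(|i - j|), (r_k)_i = rho(i), i,j = 1..k.
Equivalently, Durbin-Levinson gives phi_{kk} iteratively:
  phi_{11} = rho(1)
  phi_{kk} = [rho(k) - sum_{j=1..k-1} phi_{k-1,j} rho(k-j)]
            / [1 - sum_{j=1..k-1} phi_{k-1,j} rho(j)],
  phi_{k,j} = phi_{k-1,j} - phi_{kk} phi_{k-1,k-j},  j = 1..k-1.
Step k = 1:
  phi_11 = rho(1) = 0.6745.
Step k = 2:
  phi_22 = [rho(2) - phi_11 rho(1)] / [1 - phi_11 rho(1)] = [0.4642 - (0.6745)(0.6745)] / [1 - (0.6745)(0.6745)]
         = 0.00924975 / 0.54504975 = 0.017.
Therefore phi_{22} = 0.0170.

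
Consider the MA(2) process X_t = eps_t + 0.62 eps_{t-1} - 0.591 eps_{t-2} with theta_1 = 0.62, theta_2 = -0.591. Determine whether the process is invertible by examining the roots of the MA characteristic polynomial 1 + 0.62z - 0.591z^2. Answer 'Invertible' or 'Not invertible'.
\text{Not invertible}

The MA(q) characteristic polynomial is P(z) = 1 + 0.62z - 0.591z^2.
Invertibility requires all roots to lie outside the unit circle, i.e. |z| > 1 for every root.
Set 1 + (0.62) z + (-0.591) z^2 = 0, i.e. a z^2 + b z + c = 0 with a = -0.591, b = 0.62, c = 1.
Discriminant D = b^2 - 4ac = (0.62)^2 - 4*(-0.591)*1 = 0.3844 - (-2.364) = 2.7484.
D >= 0, so the roots are real: z = (-b +/- sqrt(D)) / (2a) = (-0.62 +/- 1.65783) / (-1.182).
  z_1 = (-0.62 + 1.65783) / (-1.182) = -0.878,   |z_1| = 0.878.
  z_2 = (-0.62 - 1.65783) / (-1.182) = 1.9271,   |z_2| = 1.9271.
Moduli of all roots: 0.8780, 1.9271.
All moduli strictly greater than 1? No.
Verdict: Not invertible.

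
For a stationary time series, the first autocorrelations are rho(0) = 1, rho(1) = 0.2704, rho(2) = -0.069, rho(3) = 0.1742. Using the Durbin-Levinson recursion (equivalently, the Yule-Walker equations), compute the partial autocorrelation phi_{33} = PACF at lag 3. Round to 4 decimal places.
\phi_{33} = 0.2620

The PACF at lag k is phi_{kk}, the last component of the solution
to the Yule-Walker system G_k phi = r_k where
  (G_k)_{ij} = rho(|i - j|), (r_k)_i = rho(i), i,j = 1..k.
Equivalently, Durbin-Levinson gives phi_{kk} iteratively:
  phi_{11} = rho(1)
  phi_{kk} = [rho(k) - sum_{j=1..k-1} phi_{k-1,j} rho(k-j)]
            / [1 - sum_{j=1..k-1} phi_{k-1,j} rho(j)],
  phi_{k,j} = phi_{k-1,j} - phi_{kk} phi_{k-1,k-j},  j = 1..k-1.
Step k = 1:
  phi_11 = rho(1) = 0.2704.
Step k = 2:
  phi_22 = [rho(2) - phi_11 rho(1)] / [1 - phi_11 rho(1)] = [-0.069 - (0.2704)(0.2704)] / [1 - (0.2704)(0.2704)]
         = -0.14211616 / 0.92688384 = -0.153327.
  Update: phi_21 = phi_11 - phi_22 phi_11 = 0.2704 - (-0.153327)(0.2704) = 0.31186.
Step k = 3:
  phi_33 = [rho(3) - phi_21 rho(2) - phi_22 rho(1)] / [1 - phi_21 rho(1) - phi_22 rho(2)]
    numerator   = 0.1742 - (0.31186)(-0.069) - (-0.153327)(0.2704) = 0.23717789
    denominator = 1 - (0.31186)(0.2704) - (-0.153327)(-0.069) = 0.90509362
  phi_33 = 0.23717789 / 0.90509362 = 0.262.
Therefore phi_{33} = 0.2620.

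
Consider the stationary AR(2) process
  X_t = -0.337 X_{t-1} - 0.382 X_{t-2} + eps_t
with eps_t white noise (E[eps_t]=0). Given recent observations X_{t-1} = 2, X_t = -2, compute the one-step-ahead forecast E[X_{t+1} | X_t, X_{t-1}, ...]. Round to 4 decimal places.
E[X_{t+1} \mid \mathcal F_t] = -0.0900

For an AR(p) model X_t = c + sum_i phi_i X_{t-i} + eps_t, the
one-step-ahead conditional mean is
  E[X_{t+1} | X_t, ...] = c + sum_i phi_i X_{t+1-i}.
Substitute known values:
  E[X_{t+1} | ...] = (-0.337) * (-2) + (-0.382) * (2)
                   = -0.0900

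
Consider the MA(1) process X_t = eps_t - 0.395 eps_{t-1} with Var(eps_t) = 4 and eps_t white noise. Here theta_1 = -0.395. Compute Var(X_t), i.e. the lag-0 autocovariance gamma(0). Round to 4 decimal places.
\gamma(0) = 4.6241

For an MA(q) process X_t = eps_t + sum_i theta_i eps_{t-i} with
Var(eps_t) = sigma^2, the variance is
  gamma(0) = sigma^2 * (1 + sum_i theta_i^2).
  sum_i theta_i^2 = (-0.395)^2 = 0.156025.
  gamma(0) = 4 * (1 + 0.156025) = 4 * 1.156025 = 4.6241.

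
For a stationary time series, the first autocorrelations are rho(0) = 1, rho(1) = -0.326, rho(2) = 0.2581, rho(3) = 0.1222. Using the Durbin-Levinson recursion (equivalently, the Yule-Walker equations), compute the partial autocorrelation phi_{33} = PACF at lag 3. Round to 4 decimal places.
\phi_{33} = 0.2851

The PACF at lag k is phi_{kk}, the last component of the solution
to the Yule-Walker system G_k phi = r_k where
  (G_k)_{ij} = rho(|i - j|), (r_k)_i = rho(i), i,j = 1..k.
Equivalently, Durbin-Levinson gives phi_{kk} iteratively:
  phi_{11} = rho(1)
  phi_{kk} = [rho(k) - sum_{j=1..k-1} phi_{k-1,j} rho(k-j)]
            / [1 - sum_{j=1..k-1} phi_{k-1,j} rho(j)],
  phi_{k,j} = phi_{k-1,j} - phi_{kk} phi_{k-1,k-j},  j = 1..k-1.
Step k = 1:
  phi_11 = rho(1) = -0.326.
Step k = 2:
  phi_22 = [rho(2) - phi_11 rho(1)] / [1 - phi_11 rho(1)] = [0.2581 - (-0.326)(-0.326)] / [1 - (-0.326)(-0.326)]
         = 0.151824 / 0.893724 = 0.169878.
  Update: phi_21 = phi_11 - phi_22 phi_11 = -0.326 - (0.169878)(-0.326) = -0.27062.
Step k = 3:
  phi_33 = [rho(3) - phi_21 rho(2) - phi_22 rho(1)] / [1 - phi_21 rho(1) - phi_22 rho(2)]
    numerator   = 0.1222 - (-0.27062)(0.2581) - (0.169878)(-0.326) = 0.24742718
    denominator = 1 - (-0.27062)(-0.326) - (0.169878)(0.2581) = 0.86793245
  phi_33 = 0.24742718 / 0.86793245 = 0.2851.
Therefore phi_{33} = 0.2851.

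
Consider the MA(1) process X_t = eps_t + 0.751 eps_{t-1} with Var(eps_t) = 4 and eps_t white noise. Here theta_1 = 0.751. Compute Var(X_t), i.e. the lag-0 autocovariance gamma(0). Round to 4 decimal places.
\gamma(0) = 6.2560

For an MA(q) process X_t = eps_t + sum_i theta_i eps_{t-i} with
Var(eps_t) = sigma^2, the variance is
  gamma(0) = sigma^2 * (1 + sum_i theta_i^2).
  sum_i theta_i^2 = (0.751)^2 = 0.564001.
  gamma(0) = 4 * (1 + 0.564001) = 4 * 1.564001 = 6.256004, which rounds to 6.2560.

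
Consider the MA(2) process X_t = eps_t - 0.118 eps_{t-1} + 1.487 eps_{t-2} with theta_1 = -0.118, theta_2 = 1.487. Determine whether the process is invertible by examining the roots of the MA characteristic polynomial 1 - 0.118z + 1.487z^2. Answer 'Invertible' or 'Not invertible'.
\text{Not invertible}

The MA(q) characteristic polynomial is P(z) = 1 - 0.118z + 1.487z^2.
Invertibility requires all roots to lie outside the unit circle, i.e. |z| > 1 for every root.
Set 1 + (-0.118) z + (1.487) z^2 = 0, i.e. a z^2 + b z + c = 0 with a = 1.487, b = -0.118, c = 1.
Discriminant D = b^2 - 4ac = (-0.118)^2 - 4*(1.487)*1 = 0.013924 - (5.948) = -5.934076.
D < 0, so the roots are the complex-conjugate pair z = (-b +/- i sqrt(-D)) / (2a) = 0.0397 +/- 0.8191i.
For a conjugate pair |z|^2 = z * conj(z) = (product of roots) = c/a = 1/(1.487) = 0.672495, so |z| = sqrt(0.672495) = 0.8201 for both roots.
Moduli of all roots: 0.8201, 0.8201.
All moduli strictly greater than 1? No.
Verdict: Not invertible.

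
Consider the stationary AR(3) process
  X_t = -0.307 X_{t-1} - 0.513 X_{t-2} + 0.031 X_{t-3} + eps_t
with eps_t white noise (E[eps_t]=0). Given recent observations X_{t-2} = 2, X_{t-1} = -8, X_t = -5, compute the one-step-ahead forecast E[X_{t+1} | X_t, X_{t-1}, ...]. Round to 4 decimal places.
E[X_{t+1} \mid \mathcal F_t] = 5.7010

For an AR(p) model X_t = c + sum_i phi_i X_{t-i} + eps_t, the
one-step-ahead conditional mean is
  E[X_{t+1} | X_t, ...] = c + sum_i phi_i X_{t+1-i}.
Substitute known values:
  E[X_{t+1} | ...] = (-0.307) * (-5) + (-0.513) * (-8) + (0.031) * (2)
                   = 5.7010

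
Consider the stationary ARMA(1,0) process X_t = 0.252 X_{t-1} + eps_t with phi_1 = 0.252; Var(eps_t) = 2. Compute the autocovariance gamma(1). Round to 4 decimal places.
\gamma(1) = 0.5382

Multiply the model equation by X_{t-k} and take expectations. With theta_0 = psi_0 = 1 and psi_j the MA(infinity) weights, this gives
  gamma(k) - sum_i phi_i gamma(k-i) = c_k,
  c_k = sigma^2 * sum_{j=k..q} theta_j psi_{j-k}   (c_k = 0 for k > q),
using gamma(-m) = gamma(m).
Pure AR (q = 0): c_0 = sigma^2 = 2, c_k = 0 for k >= 1.
Equations for k = 0 and k = 1 (AR order 1):
  gamma(0) = phi_1 gamma(1) + c_0
  gamma(1) = phi_1 gamma(0) + c_1
Substituting the second into the first: gamma(0) (1 - phi_1^2) = c_0 + phi_1 c_1, so
  gamma(0) = c_0 / (1 - phi_1^2) = 2 / (1 - (0.252)^2) = 2 / 0.936496 = 2.13562.
  gamma(1) = phi_1 gamma(0) = (0.252)(2.13562) = 0.538176.
Therefore gamma(1) = 0.5382 (to 4 decimal places).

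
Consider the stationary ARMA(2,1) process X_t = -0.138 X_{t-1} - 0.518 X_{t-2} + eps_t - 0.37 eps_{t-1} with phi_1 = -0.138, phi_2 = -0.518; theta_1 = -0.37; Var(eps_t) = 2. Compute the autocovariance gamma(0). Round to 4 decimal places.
\gamma(0) = 3.3190

Multiply the model equation by X_{t-k} and take expectations. With theta_0 = psi_0 = 1 and psi_j the MA(infinity) weights, this gives
  gamma(k) - sum_i phi_i gamma(k-i) = c_k,
  c_k = sigma^2 * sum_{j=k..q} theta_j psi_{j-k}   (c_k = 0 for k > q),
using gamma(-m) = gamma(m).
psi-weights needed (psi_j = theta_j + sum_i phi_i psi_{j-i}):
  psi_1 = theta_1 + phi_1 = -0.37 + (-0.138) = -0.508
Right-hand sides:
  c_0 = sigma^2 (1 + theta_1 psi_1) = 2 * (1 + (-0.37)(-0.508)) = 2 * 1.18796 = 2.37592
  c_1 = sigma^2 theta_1 = 2 * (-0.37) = -0.74
  c_2 = 0
Equations for k = 0, 1, 2 (AR order 2, c_2 = 0):
  (E0) gamma(0) = phi_1 gamma(1) + phi_2 gamma(2) + c_0
  (E1) gamma(1) = phi_1 gamma(0) + phi_2 gamma(1) + c_1
  (E2) gamma(2) = phi_1 gamma(1) + phi_2 gamma(0)
From (E1): gamma(1) = A gamma(0) + B with
  A = phi_1 / (1 - phi_2) = -0.138 / 1.518 = -0.090909,   B = c_1 / (1 - phi_2) = -0.74 / 1.518 = -0.487484.
Insert (E2) into (E0): gamma(0) (1 - phi_2^2) = phi_1 (1 + phi_2) gamma(1) + c_0.
  phi_1 (1 + phi_2) = (-0.138)(0.482) = -0.066516,   1 - phi_2^2 = 0.731676.
Replace gamma(1) by A gamma(0) + B and collect gamma(0):
  gamma(0) [0.731676 - (-0.066516)(-0.090909)] = (-0.066516)(-0.487484) + 2.37592
  gamma(0) * 0.725629 = 2.408345
  gamma(0) = 2.408345 / 0.725629 = 3.318976.
Therefore gamma(0) = 3.3190 (to 4 decimal places).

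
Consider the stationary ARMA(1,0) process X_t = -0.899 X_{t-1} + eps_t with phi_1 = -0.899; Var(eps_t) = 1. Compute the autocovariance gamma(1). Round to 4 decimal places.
\gamma(1) = -4.6872

Multiply the model equation by X_{t-k} and take expectations. With theta_0 = psi_0 = 1 and psi_j the MA(infinity) weights, this gives
  gamma(k) - sum_i phi_i gamma(k-i) = c_k,
  c_k = sigma^2 * sum_{j=k..q} theta_j psi_{j-k}   (c_k = 0 for k > q),
using gamma(-m) = gamma(m).
Pure AR (q = 0): c_0 = sigma^2 = 1, c_k = 0 for k >= 1.
Equations for k = 0 and k = 1 (AR order 1):
  gamma(0) = phi_1 gamma(1) + c_0
  gamma(1) = phi_1 gamma(0) + c_1
Substituting the second into the first: gamma(0) (1 - phi_1^2) = c_0 + phi_1 c_1, so
  gamma(0) = c_0 / (1 - phi_1^2) = 1 / (1 - (-0.899)^2) = 1 / 0.191799 = 5.213792.
  gamma(1) = phi_1 gamma(0) = (-0.899)(5.213792) = -4.687199.
Therefore gamma(1) = -4.6872 (to 4 decimal places).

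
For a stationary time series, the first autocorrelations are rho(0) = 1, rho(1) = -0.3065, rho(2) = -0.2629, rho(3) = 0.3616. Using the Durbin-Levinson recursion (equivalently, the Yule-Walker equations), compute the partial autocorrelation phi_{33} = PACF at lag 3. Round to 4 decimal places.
\phi_{33} = 0.1680

The PACF at lag k is phi_{kk}, the last component of the solution
to the Yule-Walker system G_k phi = r_k where
  (G_k)_{ij} = rho(|i - j|), (r_k)_i = rho(i), i,j = 1..k.
Equivalently, Durbin-Levinson gives phi_{kk} iteratively:
  phi_{11} = rho(1)
  phi_{kk} = [rho(k) - sum_{j=1..k-1} phi_{k-1,j} rho(k-j)]
            / [1 - sum_{j=1..k-1} phi_{k-1,j} rho(j)],
  phi_{k,j} = phi_{k-1,j} - phi_{kk} phi_{k-1,k-j},  j = 1..k-1.
Step k = 1:
  phi_11 = rho(1) = -0.3065.
Step k = 2:
  phi_22 = [rho(2) - phi_11 rho(1)] / [1 - phi_11 rho(1)] = [-0.2629 - (-0.3065)(-0.3065)] / [1 - (-0.3065)(-0.3065)]
         = -0.35684225 / 0.90605775 = -0.393841.
  Update: phi_21 = phi_11 - phi_22 phi_11 = -0.3065 - (-0.393841)(-0.3065) = -0.427212.
Step k = 3:
  phi_33 = [rho(3) - phi_21 rho(2) - phi_22 rho(1)] / [1 - phi_21 rho(1) - phi_22 rho(2)]
    numerator   = 0.3616 - (-0.427212)(-0.2629) - (-0.393841)(-0.3065) = 0.12857382
    denominator = 1 - (-0.427212)(-0.3065) - (-0.393841)(-0.2629) = 0.76551881
  phi_33 = 0.12857382 / 0.76551881 = 0.168.
Therefore phi_{33} = 0.1680.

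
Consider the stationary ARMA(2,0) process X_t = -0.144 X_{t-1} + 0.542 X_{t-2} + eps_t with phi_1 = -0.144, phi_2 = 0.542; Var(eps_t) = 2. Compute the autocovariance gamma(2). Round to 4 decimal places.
\gamma(2) = 1.8456

Multiply the model equation by X_{t-k} and take expectations. With theta_0 = psi_0 = 1 and psi_j the MA(infinity) weights, this gives
  gamma(k) - sum_i phi_i gamma(k-i) = c_k,
  c_k = sigma^2 * sum_{j=k..q} theta_j psi_{j-k}   (c_k = 0 for k > q),
using gamma(-m) = gamma(m).
Pure AR (q = 0): c_0 = sigma^2 = 2, c_k = 0 for k >= 1.
Equations for k = 0, 1, 2 (AR order 2, c_2 = 0):
  (E0) gamma(0) = phi_1 gamma(1) + phi_2 gamma(2) + c_0
  (E1) gamma(1) = phi_1 gamma(0) + phi_2 gamma(1) + c_1
  (E2) gamma(2) = phi_1 gamma(1) + phi_2 gamma(0)
From (E1): gamma(1) = A gamma(0) + B with
  A = phi_1 / (1 - phi_2) = -0.144 / 0.458 = -0.31441,   B = c_1 / (1 - phi_2) = 0 / 0.458 = 0.
Insert (E2) into (E0): gamma(0) (1 - phi_2^2) = phi_1 (1 + phi_2) gamma(1) + c_0.
  phi_1 (1 + phi_2) = (-0.144)(1.542) = -0.222048,   1 - phi_2^2 = 0.706236.
Replace gamma(1) by A gamma(0) + B and collect gamma(0):
  gamma(0) [0.706236 - (-0.222048)(-0.31441)] = c_0 = 2
  gamma(0) * 0.636422 = 2
  gamma(0) = 2 / 0.636422 = 3.14257.
  gamma(1) = A gamma(0) = (-0.31441)(3.14257) = -0.988057.
  gamma(2) = phi_1 gamma(1) + phi_2 gamma(0) = (-0.144)(-0.988057) + (0.542)(3.14257) = 1.845553.
Therefore gamma(2) = 1.8456 (to 4 decimal places).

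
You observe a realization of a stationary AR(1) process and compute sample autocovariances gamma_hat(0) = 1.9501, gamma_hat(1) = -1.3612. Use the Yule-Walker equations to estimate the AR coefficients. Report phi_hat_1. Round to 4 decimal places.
\hat\phi_{1} = -0.6980

The Yule-Walker equations for an AR(p) process read, in matrix form,
  Gamma_p phi = r_p,   with   (Gamma_p)_{ij} = gamma(|i - j|),
                       (r_p)_i = gamma(i),   i,j = 1..p.
Substitute the sample gammas (Toeplitz matrix and right-hand side of size 1):
  Gamma_p = [[1.9501]]
  r_p     = [-1.3612]
With p = 1 this is the single equation gamma(0) phi_1 = gamma(1):
  phi_hat_1 = gamma(1) / gamma(0) = -1.3612 / 1.9501 = -0.6980.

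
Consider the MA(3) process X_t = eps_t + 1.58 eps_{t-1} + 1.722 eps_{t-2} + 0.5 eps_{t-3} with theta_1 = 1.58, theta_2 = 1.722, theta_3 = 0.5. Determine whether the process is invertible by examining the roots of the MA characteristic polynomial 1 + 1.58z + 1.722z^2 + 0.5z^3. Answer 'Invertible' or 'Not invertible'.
\text{Not invertible}

The MA(q) characteristic polynomial is P(z) = 1 + 1.58z + 1.722z^2 + 0.5z^3.
Invertibility requires all roots to lie outside the unit circle, i.e. |z| > 1 for every root.
Degree 3: look for a simple real root z0 first, then factor out (1 - z/z0) and solve the remaining quadratic.
Testing z0 = -2.5: P(-2.5) = 1 + (1.58)(-2.5) + (1.722)(-2.5)^2 + (0.5)(-2.5)^3
  = 1 + (-3.95) + (10.7625) + (-7.8125) = 0.  So z_0 = -2.5 is a root, |z_0| = 2.5.
Divide out the factor (1 + 0.4 z) = (1 - z/z0) (since 1/z0 = -0.4):
  P(z) = (1 + 0.4 z)(1 + (1.18) z + (1.25) z^2)
  [check: z-coef 1.18 - (-0.4) = 1.58; z^2-coef 1.25 - (-0.4)(1.18) = 1.722; z^3-coef -(-0.4)(1.25) = 0.5.]
Remaining roots from the quadratic factor 1 + (1.18) z + (1.25) z^2:
  Set 1 + (1.18) z + (1.25) z^2 = 0, i.e. a z^2 + b z + c = 0 with a = 1.25, b = 1.18, c = 1.
  Discriminant D = b^2 - 4ac = (1.18)^2 - 4*(1.25)*1 = 1.3924 - (5) = -3.6076.
  D < 0, so the roots are the complex-conjugate pair z = (-b +/- i sqrt(-D)) / (2a) = -0.472 +/- 0.7597i.
  For a conjugate pair |z|^2 = z * conj(z) = (product of roots) = c/a = 1/(1.25) = 0.8, so |z| = sqrt(0.8) = 0.8944 for both roots.
Moduli of all roots: 2.5000, 0.8944, 0.8944.
All moduli strictly greater than 1? No.
Verdict: Not invertible.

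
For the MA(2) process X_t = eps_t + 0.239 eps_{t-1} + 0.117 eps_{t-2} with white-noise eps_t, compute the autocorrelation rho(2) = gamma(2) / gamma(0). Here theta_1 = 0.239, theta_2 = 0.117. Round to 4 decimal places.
\rho(2) = 0.1093

For an MA(q) process with theta_0 = 1, the autocovariance is
  gamma(k) = sigma^2 * sum_{i=0..q-k} theta_i * theta_{i+k},
and rho(k) = gamma(k) / gamma(0). Sigma^2 cancels.
  numerator   = (1)*(0.117) = 0.117.
  denominator = (1)^2 + (0.239)^2 + (0.117)^2 = 1.07081.
  rho(2) = 0.117 / 1.07081 = 0.1093.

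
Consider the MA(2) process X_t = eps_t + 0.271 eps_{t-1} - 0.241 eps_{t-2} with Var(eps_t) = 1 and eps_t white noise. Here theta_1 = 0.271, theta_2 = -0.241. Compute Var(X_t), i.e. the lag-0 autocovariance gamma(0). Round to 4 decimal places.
\gamma(0) = 1.1315

For an MA(q) process X_t = eps_t + sum_i theta_i eps_{t-i} with
Var(eps_t) = sigma^2, the variance is
  gamma(0) = sigma^2 * (1 + sum_i theta_i^2).
  sum_i theta_i^2 = (0.271)^2 + (-0.241)^2 = 0.073441 + 0.058081 = 0.131522.
  gamma(0) = 1 * (1 + 0.131522) = 1 * 1.131522 = 1.131522, which rounds to 1.1315.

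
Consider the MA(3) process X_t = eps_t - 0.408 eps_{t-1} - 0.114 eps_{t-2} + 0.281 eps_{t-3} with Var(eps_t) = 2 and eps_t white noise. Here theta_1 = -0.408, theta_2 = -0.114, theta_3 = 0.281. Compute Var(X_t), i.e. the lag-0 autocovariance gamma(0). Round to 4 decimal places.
\gamma(0) = 2.5168

For an MA(q) process X_t = eps_t + sum_i theta_i eps_{t-i} with
Var(eps_t) = sigma^2, the variance is
  gamma(0) = sigma^2 * (1 + sum_i theta_i^2).
  sum_i theta_i^2 = (-0.408)^2 + (-0.114)^2 + (0.281)^2 = 0.166464 + 0.012996 + 0.078961 = 0.258421.
  gamma(0) = 2 * (1 + 0.258421) = 2 * 1.258421 = 2.516842, which rounds to 2.5168.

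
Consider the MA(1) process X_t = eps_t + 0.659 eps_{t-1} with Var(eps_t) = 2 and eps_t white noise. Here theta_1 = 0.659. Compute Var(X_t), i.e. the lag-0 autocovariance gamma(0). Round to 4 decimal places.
\gamma(0) = 2.8686

For an MA(q) process X_t = eps_t + sum_i theta_i eps_{t-i} with
Var(eps_t) = sigma^2, the variance is
  gamma(0) = sigma^2 * (1 + sum_i theta_i^2).
  sum_i theta_i^2 = (0.659)^2 = 0.434281.
  gamma(0) = 2 * (1 + 0.434281) = 2 * 1.434281 = 2.868562, which rounds to 2.8686.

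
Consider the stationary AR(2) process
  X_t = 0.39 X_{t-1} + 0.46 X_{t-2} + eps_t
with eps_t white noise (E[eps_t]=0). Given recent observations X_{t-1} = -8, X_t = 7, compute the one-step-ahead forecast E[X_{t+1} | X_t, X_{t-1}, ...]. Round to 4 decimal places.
E[X_{t+1} \mid \mathcal F_t] = -0.9500

For an AR(p) model X_t = c + sum_i phi_i X_{t-i} + eps_t, the
one-step-ahead conditional mean is
  E[X_{t+1} | X_t, ...] = c + sum_i phi_i X_{t+1-i}.
Substitute known values:
  E[X_{t+1} | ...] = (0.39) * (7) + (0.46) * (-8)
                   = -0.9500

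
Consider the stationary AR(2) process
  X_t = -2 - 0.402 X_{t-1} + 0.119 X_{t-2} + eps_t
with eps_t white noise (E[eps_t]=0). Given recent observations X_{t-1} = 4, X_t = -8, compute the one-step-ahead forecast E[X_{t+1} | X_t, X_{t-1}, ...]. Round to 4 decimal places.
E[X_{t+1} \mid \mathcal F_t] = 1.6920

For an AR(p) model X_t = c + sum_i phi_i X_{t-i} + eps_t, the
one-step-ahead conditional mean is
  E[X_{t+1} | X_t, ...] = c + sum_i phi_i X_{t+1-i}.
Substitute known values:
  E[X_{t+1} | ...] = -2 + (-0.402) * (-8) + (0.119) * (4)
                   = 1.6920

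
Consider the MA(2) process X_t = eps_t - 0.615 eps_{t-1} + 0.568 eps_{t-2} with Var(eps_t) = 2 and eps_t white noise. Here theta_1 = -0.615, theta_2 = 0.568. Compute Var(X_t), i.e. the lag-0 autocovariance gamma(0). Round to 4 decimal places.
\gamma(0) = 3.4017

For an MA(q) process X_t = eps_t + sum_i theta_i eps_{t-i} with
Var(eps_t) = sigma^2, the variance is
  gamma(0) = sigma^2 * (1 + sum_i theta_i^2).
  sum_i theta_i^2 = (-0.615)^2 + (0.568)^2 = 0.378225 + 0.322624 = 0.700849.
  gamma(0) = 2 * (1 + 0.700849) = 2 * 1.700849 = 3.401698, which rounds to 3.4017.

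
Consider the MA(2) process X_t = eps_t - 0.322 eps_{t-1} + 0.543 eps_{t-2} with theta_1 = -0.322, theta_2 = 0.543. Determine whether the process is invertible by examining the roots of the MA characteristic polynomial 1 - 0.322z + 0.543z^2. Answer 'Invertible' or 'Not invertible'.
\text{Invertible}

The MA(q) characteristic polynomial is P(z) = 1 - 0.322z + 0.543z^2.
Invertibility requires all roots to lie outside the unit circle, i.e. |z| > 1 for every root.
Set 1 + (-0.322) z + (0.543) z^2 = 0, i.e. a z^2 + b z + c = 0 with a = 0.543, b = -0.322, c = 1.
Discriminant D = b^2 - 4ac = (-0.322)^2 - 4*(0.543)*1 = 0.103684 - (2.172) = -2.068316.
D < 0, so the roots are the complex-conjugate pair z = (-b +/- i sqrt(-D)) / (2a) = 0.2965 +/- 1.3243i.
For a conjugate pair |z|^2 = z * conj(z) = (product of roots) = c/a = 1/(0.543) = 1.841621, so |z| = sqrt(1.841621) = 1.3571 for both roots.
Moduli of all roots: 1.3571, 1.3571.
All moduli strictly greater than 1? Yes.
Verdict: Invertible.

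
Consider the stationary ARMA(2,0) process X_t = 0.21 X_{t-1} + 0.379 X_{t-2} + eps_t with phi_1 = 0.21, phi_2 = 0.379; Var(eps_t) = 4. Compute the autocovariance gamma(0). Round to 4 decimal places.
\gamma(0) = 5.2741

Multiply the model equation by X_{t-k} and take expectations. With theta_0 = psi_0 = 1 and psi_j the MA(infinity) weights, this gives
  gamma(k) - sum_i phi_i gamma(k-i) = c_k,
  c_k = sigma^2 * sum_{j=k..q} theta_j psi_{j-k}   (c_k = 0 for k > q),
using gamma(-m) = gamma(m).
Pure AR (q = 0): c_0 = sigma^2 = 4, c_k = 0 for k >= 1.
Equations for k = 0, 1, 2 (AR order 2, c_2 = 0):
  (E0) gamma(0) = phi_1 gamma(1) + phi_2 gamma(2) + c_0
  (E1) gamma(1) = phi_1 gamma(0) + phi_2 gamma(1) + c_1
  (E2) gamma(2) = phi_1 gamma(1) + phi_2 gamma(0)
From (E1): gamma(1) = A gamma(0) + B with
  A = phi_1 / (1 - phi_2) = 0.21 / 0.621 = 0.338164,   B = c_1 / (1 - phi_2) = 0 / 0.621 = 0.
Insert (E2) into (E0): gamma(0) (1 - phi_2^2) = phi_1 (1 + phi_2) gamma(1) + c_0.
  phi_1 (1 + phi_2) = (0.21)(1.379) = 0.28959,   1 - phi_2^2 = 0.856359.
Replace gamma(1) by A gamma(0) + B and collect gamma(0):
  gamma(0) [0.856359 - (0.28959)(0.338164)] = c_0 = 4
  gamma(0) * 0.75843 = 4
  gamma(0) = 4 / 0.75843 = 5.274053.
Therefore gamma(0) = 5.2741 (to 4 decimal places).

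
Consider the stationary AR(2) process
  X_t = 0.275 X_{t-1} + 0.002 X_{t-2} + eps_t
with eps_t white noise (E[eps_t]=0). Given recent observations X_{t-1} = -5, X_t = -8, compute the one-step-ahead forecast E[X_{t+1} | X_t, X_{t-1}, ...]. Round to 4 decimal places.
E[X_{t+1} \mid \mathcal F_t] = -2.2100

For an AR(p) model X_t = c + sum_i phi_i X_{t-i} + eps_t, the
one-step-ahead conditional mean is
  E[X_{t+1} | X_t, ...] = c + sum_i phi_i X_{t+1-i}.
Substitute known values:
  E[X_{t+1} | ...] = (0.275) * (-8) + (0.002) * (-5)
                   = -2.2100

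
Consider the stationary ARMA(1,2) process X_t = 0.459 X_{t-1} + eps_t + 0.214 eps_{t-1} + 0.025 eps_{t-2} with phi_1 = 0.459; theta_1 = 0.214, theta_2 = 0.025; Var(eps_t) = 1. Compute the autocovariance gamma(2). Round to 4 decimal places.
\gamma(2) = 0.4668

Multiply the model equation by X_{t-k} and take expectations. With theta_0 = psi_0 = 1 and psi_j the MA(infinity) weights, this gives
  gamma(k) - sum_i phi_i gamma(k-i) = c_k,
  c_k = sigma^2 * sum_{j=k..q} theta_j psi_{j-k}   (c_k = 0 for k > q),
using gamma(-m) = gamma(m).
psi-weights needed (psi_j = theta_j + sum_i phi_i psi_{j-i}):
  psi_1 = theta_1 + phi_1 = 0.214 + (0.459) = 0.673
  psi_2 = theta_2 + phi_1 psi_1 = 0.025 + (0.459)(0.673) = 0.333907
Right-hand sides:
  c_0 = sigma^2 (1 + theta_1 psi_1 + theta_2 psi_2) = 1 * (1 + (0.214)(0.673) + (0.025)(0.333907)) = 1 * 1.15237 = 1.15237
  c_1 = sigma^2 (theta_1 + theta_2 psi_1) = 1 * (0.214 + (0.025)(0.673)) = 0.230825
  c_2 = sigma^2 theta_2 = 1 * (0.025) = 0.025
Equations for k = 0 and k = 1 (AR order 1):
  gamma(0) = phi_1 gamma(1) + c_0
  gamma(1) = phi_1 gamma(0) + c_1
Substituting the second into the first: gamma(0) (1 - phi_1^2) = c_0 + phi_1 c_1, so
  gamma(0) = (c_0 + phi_1 c_1) / (1 - phi_1^2) = (1.15237 + (0.459)(0.230825)) / (1 - (0.459)^2) = 1.258318 / 0.789319 = 1.594182.
  gamma(1) = phi_1 gamma(0) + c_1 = (0.459)(1.594182) + (0.230825) = 0.962555.
For k = 2: gamma(2) = phi_1 gamma(1) + c_2
  = (0.459)(0.962555) + (0.025) = 0.466813.
Therefore gamma(2) = 0.4668 (to 4 decimal places).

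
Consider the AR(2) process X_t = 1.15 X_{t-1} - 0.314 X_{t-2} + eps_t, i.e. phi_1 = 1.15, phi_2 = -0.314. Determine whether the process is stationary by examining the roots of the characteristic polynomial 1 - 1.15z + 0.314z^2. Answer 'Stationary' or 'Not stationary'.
\text{Stationary}

The AR(p) characteristic polynomial is P(z) = 1 - 1.15z + 0.314z^2.
Stationarity requires all roots to lie outside the unit circle, i.e. |z| > 1 for every root.
Set 1 + (-1.15) z + (0.314) z^2 = 0, i.e. a z^2 + b z + c = 0 with a = 0.314, b = -1.15, c = 1.
Discriminant D = b^2 - 4ac = (-1.15)^2 - 4*(0.314)*1 = 1.3225 - (1.256) = 0.0665.
D >= 0, so the roots are real: z = (-b +/- sqrt(D)) / (2a) = (1.15 +/- 0.257876) / (0.628).
  z_1 = (1.15 + 0.257876) / (0.628) = 2.2418,   |z_1| = 2.2418.
  z_2 = (1.15 - 0.257876) / (0.628) = 1.4206,   |z_2| = 1.4206.
Moduli of all roots: 2.2418, 1.4206.
All moduli strictly greater than 1? Yes.
Verdict: Stationary.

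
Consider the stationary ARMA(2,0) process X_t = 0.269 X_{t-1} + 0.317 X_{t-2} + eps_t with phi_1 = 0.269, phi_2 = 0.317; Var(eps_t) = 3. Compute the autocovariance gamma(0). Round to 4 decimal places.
\gamma(0) = 3.9475

Multiply the model equation by X_{t-k} and take expectations. With theta_0 = psi_0 = 1 and psi_j the MA(infinity) weights, this gives
  gamma(k) - sum_i phi_i gamma(k-i) = c_k,
  c_k = sigma^2 * sum_{j=k..q} theta_j psi_{j-k}   (c_k = 0 for k > q),
using gamma(-m) = gamma(m).
Pure AR (q = 0): c_0 = sigma^2 = 3, c_k = 0 for k >= 1.
Equations for k = 0, 1, 2 (AR order 2, c_2 = 0):
  (E0) gamma(0) = phi_1 gamma(1) + phi_2 gamma(2) + c_0
  (E1) gamma(1) = phi_1 gamma(0) + phi_2 gamma(1) + c_1
  (E2) gamma(2) = phi_1 gamma(1) + phi_2 gamma(0)
From (E1): gamma(1) = A gamma(0) + B with
  A = phi_1 / (1 - phi_2) = 0.269 / 0.683 = 0.393851,   B = c_1 / (1 - phi_2) = 0 / 0.683 = 0.
Insert (E2) into (E0): gamma(0) (1 - phi_2^2) = phi_1 (1 + phi_2) gamma(1) + c_0.
  phi_1 (1 + phi_2) = (0.269)(1.317) = 0.354273,   1 - phi_2^2 = 0.899511.
Replace gamma(1) by A gamma(0) + B and collect gamma(0):
  gamma(0) [0.899511 - (0.354273)(0.393851)] = c_0 = 3
  gamma(0) * 0.75998 = 3
  gamma(0) = 3 / 0.75998 = 3.947471.
Therefore gamma(0) = 3.9475 (to 4 decimal places).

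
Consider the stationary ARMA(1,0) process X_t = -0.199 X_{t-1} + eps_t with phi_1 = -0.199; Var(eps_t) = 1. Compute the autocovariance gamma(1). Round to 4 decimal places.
\gamma(1) = -0.2072

Multiply the model equation by X_{t-k} and take expectations. With theta_0 = psi_0 = 1 and psi_j the MA(infinity) weights, this gives
  gamma(k) - sum_i phi_i gamma(k-i) = c_k,
  c_k = sigma^2 * sum_{j=k..q} theta_j psi_{j-k}   (c_k = 0 for k > q),
using gamma(-m) = gamma(m).
Pure AR (q = 0): c_0 = sigma^2 = 1, c_k = 0 for k >= 1.
Equations for k = 0 and k = 1 (AR order 1):
  gamma(0) = phi_1 gamma(1) + c_0
  gamma(1) = phi_1 gamma(0) + c_1
Substituting the second into the first: gamma(0) (1 - phi_1^2) = c_0 + phi_1 c_1, so
  gamma(0) = c_0 / (1 - phi_1^2) = 1 / (1 - (-0.199)^2) = 1 / 0.960399 = 1.041234.
  gamma(1) = phi_1 gamma(0) = (-0.199)(1.041234) = -0.207206.
Therefore gamma(1) = -0.2072 (to 4 decimal places).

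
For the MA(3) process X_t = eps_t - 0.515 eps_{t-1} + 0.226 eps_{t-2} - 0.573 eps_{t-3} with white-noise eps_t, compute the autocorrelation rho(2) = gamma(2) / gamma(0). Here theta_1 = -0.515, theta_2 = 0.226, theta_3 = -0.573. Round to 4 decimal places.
\rho(2) = 0.3168

For an MA(q) process with theta_0 = 1, the autocovariance is
  gamma(k) = sigma^2 * sum_{i=0..q-k} theta_i * theta_{i+k},
and rho(k) = gamma(k) / gamma(0). Sigma^2 cancels.
  numerator   = (1)*(0.226) + (-0.515)*(-0.573) = 0.521095.
  denominator = (1)^2 + (-0.515)^2 + (0.226)^2 + (-0.573)^2 = 1.64463.
  rho(2) = 0.521095 / 1.64463 = 0.3168.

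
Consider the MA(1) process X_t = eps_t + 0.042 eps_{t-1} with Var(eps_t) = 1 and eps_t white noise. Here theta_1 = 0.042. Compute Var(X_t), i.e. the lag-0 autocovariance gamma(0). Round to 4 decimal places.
\gamma(0) = 1.0018

For an MA(q) process X_t = eps_t + sum_i theta_i eps_{t-i} with
Var(eps_t) = sigma^2, the variance is
  gamma(0) = sigma^2 * (1 + sum_i theta_i^2).
  sum_i theta_i^2 = (0.042)^2 = 0.001764.
  gamma(0) = 1 * (1 + 0.001764) = 1 * 1.001764 = 1.001764, which rounds to 1.0018.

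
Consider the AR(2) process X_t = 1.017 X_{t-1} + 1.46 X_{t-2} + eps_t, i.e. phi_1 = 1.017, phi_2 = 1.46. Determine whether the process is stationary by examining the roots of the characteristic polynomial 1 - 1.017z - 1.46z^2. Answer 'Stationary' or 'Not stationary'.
\text{Not stationary}

The AR(p) characteristic polynomial is P(z) = 1 - 1.017z - 1.46z^2.
Stationarity requires all roots to lie outside the unit circle, i.e. |z| > 1 for every root.
Set 1 + (-1.017) z + (-1.46) z^2 = 0, i.e. a z^2 + b z + c = 0 with a = -1.46, b = -1.017, c = 1.
Discriminant D = b^2 - 4ac = (-1.017)^2 - 4*(-1.46)*1 = 1.034289 - (-5.84) = 6.874289.
D >= 0, so the roots are real: z = (-b +/- sqrt(D)) / (2a) = (1.017 +/- 2.621887) / (-2.92).
  z_1 = (1.017 + 2.621887) / (-2.92) = -1.2462,   |z_1| = 1.2462.
  z_2 = (1.017 - 2.621887) / (-2.92) = 0.5496,   |z_2| = 0.5496.
Moduli of all roots: 1.2462, 0.5496.
All moduli strictly greater than 1? No.
Verdict: Not stationary.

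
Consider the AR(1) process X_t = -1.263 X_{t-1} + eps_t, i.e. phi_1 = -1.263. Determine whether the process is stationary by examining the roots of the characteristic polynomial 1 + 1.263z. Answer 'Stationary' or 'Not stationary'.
\text{Not stationary}

The AR(p) characteristic polynomial is P(z) = 1 + 1.263z.
Stationarity requires all roots to lie outside the unit circle, i.e. |z| > 1 for every root.
This is linear in z: 1 + (1.263) z = 0  =>  z = -1/(1.263) = -0.791766,  |z| = 0.791766.
Moduli of all roots: 0.7918.
All moduli strictly greater than 1? No.
Verdict: Not stationary.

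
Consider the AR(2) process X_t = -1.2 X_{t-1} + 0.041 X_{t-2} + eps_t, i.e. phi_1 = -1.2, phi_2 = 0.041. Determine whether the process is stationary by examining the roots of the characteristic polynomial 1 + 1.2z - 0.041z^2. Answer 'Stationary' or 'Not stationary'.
\text{Not stationary}

The AR(p) characteristic polynomial is P(z) = 1 + 1.2z - 0.041z^2.
Stationarity requires all roots to lie outside the unit circle, i.e. |z| > 1 for every root.
Set 1 + (1.2) z + (-0.041) z^2 = 0, i.e. a z^2 + b z + c = 0 with a = -0.041, b = 1.2, c = 1.
Discriminant D = b^2 - 4ac = (1.2)^2 - 4*(-0.041)*1 = 1.44 - (-0.164) = 1.604.
D >= 0, so the roots are real: z = (-b +/- sqrt(D)) / (2a) = (-1.2 +/- 1.266491) / (-0.082).
  z_1 = (-1.2 + 1.266491) / (-0.082) = -0.8109,   |z_1| = 0.8109.
  z_2 = (-1.2 - 1.266491) / (-0.082) = 30.0792,   |z_2| = 30.0792.
Moduli of all roots: 0.8109, 30.0792.
All moduli strictly greater than 1? No.
Verdict: Not stationary.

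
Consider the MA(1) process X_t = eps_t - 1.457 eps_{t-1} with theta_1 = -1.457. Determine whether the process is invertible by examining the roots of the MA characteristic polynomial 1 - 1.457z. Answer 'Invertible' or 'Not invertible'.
\text{Not invertible}

The MA(q) characteristic polynomial is P(z) = 1 - 1.457z.
Invertibility requires all roots to lie outside the unit circle, i.e. |z| > 1 for every root.
This is linear in z: 1 + (-1.457) z = 0  =>  z = -1/(-1.457) = 0.686342,  |z| = 0.686342.
Moduli of all roots: 0.6863.
All moduli strictly greater than 1? No.
Verdict: Not invertible.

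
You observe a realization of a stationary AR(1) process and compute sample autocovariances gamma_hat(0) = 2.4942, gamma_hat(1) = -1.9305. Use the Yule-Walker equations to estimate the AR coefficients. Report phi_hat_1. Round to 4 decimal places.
\hat\phi_{1} = -0.7740

The Yule-Walker equations for an AR(p) process read, in matrix form,
  Gamma_p phi = r_p,   with   (Gamma_p)_{ij} = gamma(|i - j|),
                       (r_p)_i = gamma(i),   i,j = 1..p.
Substitute the sample gammas (Toeplitz matrix and right-hand side of size 1):
  Gamma_p = [[2.4942]]
  r_p     = [-1.9305]
With p = 1 this is the single equation gamma(0) phi_1 = gamma(1):
  phi_hat_1 = gamma(1) / gamma(0) = -1.9305 / 2.4942 = -0.7740.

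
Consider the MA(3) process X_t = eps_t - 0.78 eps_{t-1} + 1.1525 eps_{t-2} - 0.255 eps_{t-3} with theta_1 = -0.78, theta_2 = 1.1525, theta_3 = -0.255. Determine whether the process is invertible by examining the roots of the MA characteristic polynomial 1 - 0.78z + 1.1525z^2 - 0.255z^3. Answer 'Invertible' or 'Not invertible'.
\text{Not invertible}

The MA(q) characteristic polynomial is P(z) = 1 - 0.78z + 1.1525z^2 - 0.255z^3.
Invertibility requires all roots to lie outside the unit circle, i.e. |z| > 1 for every root.
Degree 3: look for a simple real root z0 first, then factor out (1 - z/z0) and solve the remaining quadratic.
Testing z0 = 4: P(4) = 1 + (-0.78)(4) + (1.1525)(4)^2 + (-0.255)(4)^3
  = 1 + (-3.12) + (18.44) + (-16.32) = 0.  So z_0 = 4 is a root, |z_0| = 4.
Divide out the factor (1 - 0.25 z) = (1 - z/z0) (since 1/z0 = 0.25):
  P(z) = (1 - 0.25 z)(1 + (-0.53) z + (1.02) z^2)
  [check: z-coef -0.53 - (0.25) = -0.78; z^2-coef 1.02 - (0.25)(-0.53) = 1.1525; z^3-coef -(0.25)(1.02) = -0.255.]
Remaining roots from the quadratic factor 1 + (-0.53) z + (1.02) z^2:
  Set 1 + (-0.53) z + (1.02) z^2 = 0, i.e. a z^2 + b z + c = 0 with a = 1.02, b = -0.53, c = 1.
  Discriminant D = b^2 - 4ac = (-0.53)^2 - 4*(1.02)*1 = 0.2809 - (4.08) = -3.7991.
  D < 0, so the roots are the complex-conjugate pair z = (-b +/- i sqrt(-D)) / (2a) = 0.2598 +/- 0.9555i.
  For a conjugate pair |z|^2 = z * conj(z) = (product of roots) = c/a = 1/(1.02) = 0.980392, so |z| = sqrt(0.980392) = 0.9901 for both roots.
Moduli of all roots: 4.0000, 0.9901, 0.9901.
All moduli strictly greater than 1? No.
Verdict: Not invertible.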